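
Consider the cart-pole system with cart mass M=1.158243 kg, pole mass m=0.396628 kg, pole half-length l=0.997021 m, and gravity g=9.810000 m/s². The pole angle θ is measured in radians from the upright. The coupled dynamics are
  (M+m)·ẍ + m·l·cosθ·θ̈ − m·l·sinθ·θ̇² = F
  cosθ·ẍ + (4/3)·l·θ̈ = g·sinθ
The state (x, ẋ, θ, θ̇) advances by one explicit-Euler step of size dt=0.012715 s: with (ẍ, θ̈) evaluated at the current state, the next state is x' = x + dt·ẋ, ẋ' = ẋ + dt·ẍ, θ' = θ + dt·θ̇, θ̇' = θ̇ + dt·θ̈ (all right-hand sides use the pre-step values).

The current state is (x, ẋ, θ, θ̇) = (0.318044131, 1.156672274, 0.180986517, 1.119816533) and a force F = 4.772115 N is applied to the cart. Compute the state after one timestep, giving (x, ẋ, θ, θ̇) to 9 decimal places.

sinθ=0.180000065, cosθ=0.983666598
temp = (F + m·l·θ̇²·sinθ)/(M+m) = (4.772115 + 0.089259426)/1.554871 = 3.126545177
θ̈ = (g·sinθ − cosθ·temp)/(l·(4/3 − m·cos²θ/(M+m))) = -1.208999160
ẍ = temp − m·l·θ̈·cosθ/(M+m) = 3.429004681
Euler: x'=0.318044131+0.012715·1.156672274=0.332751219, ẋ'=1.156672274+0.012715·3.429004681=1.200272069
       θ'=0.180986517+0.012715·1.119816533=0.195224984, θ̇'=1.119816533+0.012715·-1.208999160=1.104444109

(0.332751219, 1.200272069, 0.195224984, 1.104444109)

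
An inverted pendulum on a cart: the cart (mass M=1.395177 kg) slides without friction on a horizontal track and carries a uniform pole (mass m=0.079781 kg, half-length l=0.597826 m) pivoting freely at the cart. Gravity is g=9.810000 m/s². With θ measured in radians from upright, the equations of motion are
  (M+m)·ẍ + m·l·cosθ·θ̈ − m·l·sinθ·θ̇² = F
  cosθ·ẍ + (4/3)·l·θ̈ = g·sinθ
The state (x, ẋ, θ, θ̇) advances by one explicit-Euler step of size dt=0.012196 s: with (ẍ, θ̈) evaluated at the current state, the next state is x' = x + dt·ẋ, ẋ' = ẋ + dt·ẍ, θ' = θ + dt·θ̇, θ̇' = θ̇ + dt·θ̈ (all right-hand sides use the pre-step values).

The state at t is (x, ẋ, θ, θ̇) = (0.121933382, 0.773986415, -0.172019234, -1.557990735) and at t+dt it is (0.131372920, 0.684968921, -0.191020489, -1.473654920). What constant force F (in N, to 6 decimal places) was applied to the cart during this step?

F = -10.420821 N

ẍ = (ẋ'−ẋ)/dt = (0.684968921−0.773986415)/0.012196 = -7.298909
θ̈ = (θ̇'−θ̇)/dt = (-1.473654920−-1.557990735)/0.012196 = 6.915039
sinθ=-0.171172, cosθ=0.985241
F = (M+m)·ẍ + m·l·cosθ·θ̈ − m·l·sinθ·θ̇² = -10.765584 + 0.324946 − -0.019817 = -10.420821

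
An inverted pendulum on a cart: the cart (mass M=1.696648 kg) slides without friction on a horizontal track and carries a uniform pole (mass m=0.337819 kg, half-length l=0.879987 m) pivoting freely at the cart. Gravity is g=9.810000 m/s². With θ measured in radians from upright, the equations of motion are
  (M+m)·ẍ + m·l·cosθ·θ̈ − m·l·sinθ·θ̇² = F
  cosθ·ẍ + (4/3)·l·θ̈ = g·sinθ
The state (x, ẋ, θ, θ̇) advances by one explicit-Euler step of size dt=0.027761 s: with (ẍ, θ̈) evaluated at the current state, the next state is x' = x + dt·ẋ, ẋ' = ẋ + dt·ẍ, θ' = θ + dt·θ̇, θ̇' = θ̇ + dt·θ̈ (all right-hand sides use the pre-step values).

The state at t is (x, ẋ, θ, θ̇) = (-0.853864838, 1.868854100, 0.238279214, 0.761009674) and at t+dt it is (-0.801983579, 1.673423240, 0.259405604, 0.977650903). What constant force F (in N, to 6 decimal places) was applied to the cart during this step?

ẍ = (ẋ'−ẋ)/dt = (1.673423240−1.868854100)/0.027761 = -7.039763
θ̈ = (θ̇'−θ̇)/dt = (0.977650903−0.761009674)/0.027761 = 7.803798
sinθ=0.236031, cosθ=0.971746
F = (M+m)·ẍ + m·l·cosθ·θ̈ − m·l·sinθ·θ̇² = -14.322165 + 2.254337 − 0.040636 = -12.108464

F = -12.108464 N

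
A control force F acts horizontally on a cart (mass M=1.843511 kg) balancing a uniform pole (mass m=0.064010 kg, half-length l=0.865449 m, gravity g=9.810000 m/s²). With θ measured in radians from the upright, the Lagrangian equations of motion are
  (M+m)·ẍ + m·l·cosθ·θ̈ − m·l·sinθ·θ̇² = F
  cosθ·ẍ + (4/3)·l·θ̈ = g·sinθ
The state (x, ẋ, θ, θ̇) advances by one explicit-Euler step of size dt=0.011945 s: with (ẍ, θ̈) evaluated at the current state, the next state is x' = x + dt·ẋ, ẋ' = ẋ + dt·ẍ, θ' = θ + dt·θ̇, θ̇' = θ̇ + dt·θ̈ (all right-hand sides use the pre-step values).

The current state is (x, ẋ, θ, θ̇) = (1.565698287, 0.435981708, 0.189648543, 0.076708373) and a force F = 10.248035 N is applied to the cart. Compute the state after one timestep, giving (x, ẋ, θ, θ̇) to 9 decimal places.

sinθ=0.188513751, cosθ=0.982070550
temp = (F + m·l·θ̇²·sinθ)/(M+m) = (10.248035 + 0.000061449)/1.907521 = 5.372468481
θ̈ = (g·sinθ − cosθ·temp)/(l·(4/3 − m·cos²θ/(M+m))) = -3.043569321
ẍ = temp − m·l·θ̈·cosθ/(M+m) = 5.459273706
Euler: x'=1.565698287+0.011945·0.435981708=1.570906089, ẋ'=0.435981708+0.011945·5.459273706=0.501192732
       θ'=0.189648543+0.011945·0.076708373=0.190564825, θ̇'=0.076708373+0.011945·-3.043569321=0.040352937

(1.570906089, 0.501192732, 0.190564825, 0.040352937)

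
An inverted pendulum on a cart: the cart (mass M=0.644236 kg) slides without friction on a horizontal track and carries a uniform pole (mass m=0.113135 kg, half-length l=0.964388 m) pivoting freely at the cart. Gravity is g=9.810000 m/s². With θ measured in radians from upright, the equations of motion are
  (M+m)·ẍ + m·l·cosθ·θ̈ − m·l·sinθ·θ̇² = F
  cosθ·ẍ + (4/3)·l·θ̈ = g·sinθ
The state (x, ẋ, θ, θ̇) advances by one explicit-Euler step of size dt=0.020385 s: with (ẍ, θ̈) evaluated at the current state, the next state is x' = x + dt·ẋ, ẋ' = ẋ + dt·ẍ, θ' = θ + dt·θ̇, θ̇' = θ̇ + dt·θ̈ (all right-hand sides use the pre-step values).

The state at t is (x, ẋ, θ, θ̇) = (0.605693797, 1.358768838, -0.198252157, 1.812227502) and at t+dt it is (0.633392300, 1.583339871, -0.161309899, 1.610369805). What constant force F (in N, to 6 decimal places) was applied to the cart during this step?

ẍ = (ẋ'−ẋ)/dt = (1.583339871−1.358768838)/0.020385 = 11.016484
θ̈ = (θ̇'−θ̇)/dt = (1.610369805−1.812227502)/0.020385 = -9.902266
sinθ=-0.196956, cosθ=0.980412
F = (M+m)·ẍ + m·l·cosθ·θ̈ − m·l·sinθ·θ̇² = 8.343566 + -1.059235 − -0.070574 = 7.354905

F = 7.354905 N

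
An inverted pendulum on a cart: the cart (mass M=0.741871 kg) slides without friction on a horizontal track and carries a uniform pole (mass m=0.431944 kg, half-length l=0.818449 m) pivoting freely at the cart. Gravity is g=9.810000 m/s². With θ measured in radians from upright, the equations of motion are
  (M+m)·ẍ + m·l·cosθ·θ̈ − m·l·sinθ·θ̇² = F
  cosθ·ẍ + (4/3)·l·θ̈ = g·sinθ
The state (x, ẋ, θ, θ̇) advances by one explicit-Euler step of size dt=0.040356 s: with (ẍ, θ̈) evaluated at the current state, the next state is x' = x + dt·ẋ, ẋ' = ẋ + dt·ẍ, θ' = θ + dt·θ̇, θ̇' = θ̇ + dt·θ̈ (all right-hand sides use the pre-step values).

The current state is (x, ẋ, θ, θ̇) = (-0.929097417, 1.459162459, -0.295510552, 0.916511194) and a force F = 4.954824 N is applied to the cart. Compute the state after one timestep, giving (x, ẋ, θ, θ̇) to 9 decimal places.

(-0.870211457, 1.723826488, -0.258523826, 0.578841846)

sinθ=-0.291228309, cosθ=0.956653580
temp = (F + m·l·θ̇²·sinθ)/(M+m) = (4.954824 + -0.086482494)/1.173815 = 4.147452117
θ̈ = (g·sinθ − cosθ·temp)/(l·(4/3 − m·cos²θ/(M+m))) = -8.367265032
ẍ = temp − m·l·θ̈·cosθ/(M+m) = 6.558232448
Euler: x'=-0.929097417+0.040356·1.459162459=-0.870211457, ẋ'=1.459162459+0.040356·6.558232448=1.723826488
       θ'=-0.295510552+0.040356·0.916511194=-0.258523826, θ̇'=0.916511194+0.040356·-8.367265032=0.578841846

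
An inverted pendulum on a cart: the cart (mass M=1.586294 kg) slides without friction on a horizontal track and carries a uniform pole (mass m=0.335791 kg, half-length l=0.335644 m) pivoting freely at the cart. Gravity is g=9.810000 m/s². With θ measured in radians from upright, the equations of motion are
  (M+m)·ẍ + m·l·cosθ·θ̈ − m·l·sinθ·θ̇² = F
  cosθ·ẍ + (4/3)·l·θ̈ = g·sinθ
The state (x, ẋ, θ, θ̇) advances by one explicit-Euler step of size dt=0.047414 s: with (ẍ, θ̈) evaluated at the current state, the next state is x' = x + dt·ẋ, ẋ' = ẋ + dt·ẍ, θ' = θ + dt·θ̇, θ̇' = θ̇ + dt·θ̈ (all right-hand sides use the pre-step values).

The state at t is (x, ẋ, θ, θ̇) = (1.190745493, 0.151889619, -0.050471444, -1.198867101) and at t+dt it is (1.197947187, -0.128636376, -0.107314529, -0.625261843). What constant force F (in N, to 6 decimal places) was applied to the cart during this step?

F = -10.002125 N

ẍ = (ẋ'−ẋ)/dt = (-0.128636376−0.151889619)/0.047414 = -5.916522
θ̈ = (θ̇'−θ̇)/dt = (-0.625261843−-1.198867101)/0.047414 = 12.097804
sinθ=-0.050450, cosθ=0.998727
F = (M+m)·ẍ + m·l·cosθ·θ̈ − m·l·sinθ·θ̇² = -11.372059 + 1.361762 − -0.008172 = -10.002125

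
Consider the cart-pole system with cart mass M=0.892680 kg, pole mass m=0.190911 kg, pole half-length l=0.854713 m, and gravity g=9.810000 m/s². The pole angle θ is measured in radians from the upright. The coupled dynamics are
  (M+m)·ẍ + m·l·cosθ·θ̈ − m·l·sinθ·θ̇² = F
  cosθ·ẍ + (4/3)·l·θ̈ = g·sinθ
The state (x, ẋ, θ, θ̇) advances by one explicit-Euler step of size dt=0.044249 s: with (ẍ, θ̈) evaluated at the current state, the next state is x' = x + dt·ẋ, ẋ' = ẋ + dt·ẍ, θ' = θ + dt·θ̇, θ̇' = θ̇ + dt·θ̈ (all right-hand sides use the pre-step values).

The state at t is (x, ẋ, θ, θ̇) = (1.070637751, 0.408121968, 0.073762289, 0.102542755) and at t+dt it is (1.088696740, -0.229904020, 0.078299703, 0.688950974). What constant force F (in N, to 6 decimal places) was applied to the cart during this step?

ẍ = (ẋ'−ẋ)/dt = (-0.229904020−0.408121968)/0.044249 = -14.418992
θ̈ = (θ̇'−θ̇)/dt = (0.688950974−0.102542755)/0.044249 = 13.252463
sinθ=0.073695, cosθ=0.997281
F = (M+m)·ẍ + m·l·cosθ·θ̈ − m·l·sinθ·θ̇² = -15.624290 + 2.156579 − 0.000126 = -13.467838

F = -13.467838 N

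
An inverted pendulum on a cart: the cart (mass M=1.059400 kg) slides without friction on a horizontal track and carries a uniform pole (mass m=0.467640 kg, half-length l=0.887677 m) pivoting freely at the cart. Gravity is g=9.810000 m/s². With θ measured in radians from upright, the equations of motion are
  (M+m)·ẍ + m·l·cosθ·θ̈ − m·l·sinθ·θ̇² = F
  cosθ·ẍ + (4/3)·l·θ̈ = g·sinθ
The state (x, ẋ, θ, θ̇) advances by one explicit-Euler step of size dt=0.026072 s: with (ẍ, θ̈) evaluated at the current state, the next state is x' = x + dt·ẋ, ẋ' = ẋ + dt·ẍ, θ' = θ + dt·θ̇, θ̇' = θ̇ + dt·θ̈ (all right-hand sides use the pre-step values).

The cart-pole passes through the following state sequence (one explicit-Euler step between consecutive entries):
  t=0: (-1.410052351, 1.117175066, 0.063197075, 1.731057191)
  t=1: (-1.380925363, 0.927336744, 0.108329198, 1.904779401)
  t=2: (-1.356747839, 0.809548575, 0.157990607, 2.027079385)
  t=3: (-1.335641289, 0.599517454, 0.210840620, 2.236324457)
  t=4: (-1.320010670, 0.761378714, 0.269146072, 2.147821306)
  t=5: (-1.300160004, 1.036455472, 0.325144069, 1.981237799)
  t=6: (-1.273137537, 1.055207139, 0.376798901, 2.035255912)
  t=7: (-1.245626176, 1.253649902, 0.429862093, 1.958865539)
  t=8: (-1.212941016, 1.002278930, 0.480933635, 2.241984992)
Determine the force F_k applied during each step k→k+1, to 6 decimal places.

step 0→1:
  ẍ = (ẋ'−ẋ)/dt = (0.927336744−1.117175066)/0.026072 = -7.281310
  θ̈ = (θ̇'−θ̇)/dt = (1.904779401−1.731057191)/0.026072 = 6.663172
  sinθ=0.063155, cosθ=0.998004
  F = (M+m)·ẍ + m·l·cosθ·θ̈ − m·l·sinθ·θ̇² = -11.118852 + 2.760449 − 0.078559 = -8.436962
step 1→2:
  ẍ = (ẋ'−ẋ)/dt = (0.809548575−0.927336744)/0.026072 = -4.517803
  θ̈ = (θ̇'−θ̇)/dt = (2.027079385−1.904779401)/0.026072 = 4.690855
  sinθ=0.108117, cosθ=0.994138
  F = (M+m)·ẍ + m·l·cosθ·θ̈ − m·l·sinθ·θ̇² = -6.898866 + 1.935822 − 0.162837 = -5.125881
step 2→3:
  ẍ = (ẋ'−ẋ)/dt = (0.599517454−0.809548575)/0.026072 = -8.055812
  θ̈ = (θ̇'−θ̇)/dt = (2.236324457−2.027079385)/0.026072 = 8.025662
  sinθ=0.157334, cosθ=0.987545
  F = (M+m)·ẍ + m·l·cosθ·θ̈ − m·l·sinθ·θ̇² = -12.301547 + 3.290066 − 0.268368 = -9.279849
step 3→4:
  ẍ = (ẋ'−ẋ)/dt = (0.761378714−0.599517454)/0.026072 = 6.208241
  θ̈ = (θ̇'−θ̇)/dt = (2.147821306−2.236324457)/0.026072 = -3.394567
  sinθ=0.209282, cosθ=0.977855
  F = (M+m)·ẍ + m·l·cosθ·θ̈ − m·l·sinθ·θ̇² = 9.480232 + -1.377925 − 0.434478 = 7.667829
step 4→5:
  ẍ = (ẋ'−ẋ)/dt = (1.036455472−0.761378714)/0.026072 = 10.550658
  θ̈ = (θ̇'−θ̇)/dt = (1.981237799−2.147821306)/0.026072 = -6.389364
  sinθ=0.265908, cosθ=0.963998
  F = (M+m)·ẍ + m·l·cosθ·θ̈ − m·l·sinθ·θ̇² = 16.111277 + -2.556822 − 0.509208 = 13.045247
step 5→6:
  ẍ = (ẋ'−ẋ)/dt = (1.055207139−1.036455472)/0.026072 = 0.719226
  θ̈ = (θ̇'−θ̇)/dt = (2.035255912−1.981237799)/0.026072 = 2.071882
  sinθ=0.319445, cosθ=0.947605
  F = (M+m)·ẍ + m·l·cosθ·θ̈ − m·l·sinθ·θ̇² = 1.098287 + 0.815002 − 0.520519 = 1.392771
step 6→7:
  ẍ = (ẋ'−ẋ)/dt = (1.253649902−1.055207139)/0.026072 = 7.611336
  θ̈ = (θ̇'−θ̇)/dt = (1.958865539−2.035255912)/0.026072 = -2.929977
  sinθ=0.367946, cosθ=0.929847
  F = (M+m)·ẍ + m·l·cosθ·θ̈ − m·l·sinθ·θ̇² = 11.622815 + -1.130948 − 0.632686 = 9.859181
step 7→8:
  ẍ = (ẋ'−ẋ)/dt = (1.002278930−1.253649902)/0.026072 = -9.641415
  θ̈ = (θ̇'−θ̇)/dt = (2.241984992−1.958865539)/0.026072 = 10.859138
  sinθ=0.416745, cosθ=0.909023
  F = (M+m)·ẍ + m·l·cosθ·θ̈ − m·l·sinθ·θ̇² = -14.722826 + 4.097670 − 0.663814 = -11.288971

F_0 = -8.436962 N
F_1 = -5.125881 N
F_2 = -9.279849 N
F_3 = 7.667829 N
F_4 = 13.045247 N
F_5 = 1.392771 N
F_6 = 9.859181 N
F_7 = -11.288971 N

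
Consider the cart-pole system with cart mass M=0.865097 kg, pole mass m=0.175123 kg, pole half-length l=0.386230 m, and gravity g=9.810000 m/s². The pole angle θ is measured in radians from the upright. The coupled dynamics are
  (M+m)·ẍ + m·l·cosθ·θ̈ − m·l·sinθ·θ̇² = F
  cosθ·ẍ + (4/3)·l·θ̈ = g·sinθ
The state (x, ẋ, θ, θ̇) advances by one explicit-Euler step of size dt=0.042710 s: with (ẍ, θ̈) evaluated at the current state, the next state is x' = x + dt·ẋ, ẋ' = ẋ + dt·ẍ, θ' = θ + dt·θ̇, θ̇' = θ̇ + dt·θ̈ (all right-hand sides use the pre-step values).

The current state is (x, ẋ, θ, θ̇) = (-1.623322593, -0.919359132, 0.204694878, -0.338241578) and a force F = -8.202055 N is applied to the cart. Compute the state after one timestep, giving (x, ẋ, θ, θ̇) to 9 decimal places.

sinθ=0.203268417, cosθ=0.979123052
temp = (F + m·l·θ̇²·sinθ)/(M+m) = (-8.202055 + 0.001572943)/1.040220 = -7.883411256
θ̈ = (g·sinθ − cosθ·temp)/(l·(4/3 − m·cos²θ/(M+m))) = 21.458441349
ẍ = temp − m·l·θ̈·cosθ/(M+m) = -9.249564576
Euler: x'=-1.623322593+0.042710·-0.919359132=-1.662588422, ẋ'=-0.919359132+0.042710·-9.249564576=-1.314408035
       θ'=0.204694878+0.042710·-0.338241578=0.190248580, θ̇'=-0.338241578+0.042710·21.458441349=0.578248452

(-1.662588422, -1.314408035, 0.190248580, 0.578248452)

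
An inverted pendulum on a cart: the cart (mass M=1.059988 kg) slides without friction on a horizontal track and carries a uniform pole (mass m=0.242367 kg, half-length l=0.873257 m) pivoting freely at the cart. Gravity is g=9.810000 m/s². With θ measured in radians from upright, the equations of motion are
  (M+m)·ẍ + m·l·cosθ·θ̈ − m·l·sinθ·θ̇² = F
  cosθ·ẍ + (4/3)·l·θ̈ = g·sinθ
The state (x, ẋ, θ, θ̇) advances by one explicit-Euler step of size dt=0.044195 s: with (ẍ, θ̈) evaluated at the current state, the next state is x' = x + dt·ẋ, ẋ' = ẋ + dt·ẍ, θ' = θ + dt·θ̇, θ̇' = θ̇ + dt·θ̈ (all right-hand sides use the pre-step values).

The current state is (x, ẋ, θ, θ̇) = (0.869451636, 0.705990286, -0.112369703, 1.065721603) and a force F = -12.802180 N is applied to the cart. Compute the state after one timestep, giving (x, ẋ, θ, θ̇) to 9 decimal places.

sinθ=-0.112133371, cosθ=0.993693165
temp = (F + m·l·θ̇²·sinθ)/(M+m) = (-12.802180 + -0.026954916)/1.302355 = -9.850720361
θ̈ = (g·sinθ − cosθ·temp)/(l·(4/3 − m·cos²θ/(M+m))) = 8.655037248
ẍ = temp − m·l·θ̈·cosθ/(M+m) = -11.248399313
Euler: x'=0.869451636+0.044195·0.705990286=0.900652877, ẋ'=0.705990286+0.044195·-11.248399313=0.208867278
       θ'=-0.112369703+0.044195·1.065721603=-0.065270137, θ̇'=1.065721603+0.044195·8.655037248=1.448230974

(0.900652877, 0.208867278, -0.065270137, 1.448230974)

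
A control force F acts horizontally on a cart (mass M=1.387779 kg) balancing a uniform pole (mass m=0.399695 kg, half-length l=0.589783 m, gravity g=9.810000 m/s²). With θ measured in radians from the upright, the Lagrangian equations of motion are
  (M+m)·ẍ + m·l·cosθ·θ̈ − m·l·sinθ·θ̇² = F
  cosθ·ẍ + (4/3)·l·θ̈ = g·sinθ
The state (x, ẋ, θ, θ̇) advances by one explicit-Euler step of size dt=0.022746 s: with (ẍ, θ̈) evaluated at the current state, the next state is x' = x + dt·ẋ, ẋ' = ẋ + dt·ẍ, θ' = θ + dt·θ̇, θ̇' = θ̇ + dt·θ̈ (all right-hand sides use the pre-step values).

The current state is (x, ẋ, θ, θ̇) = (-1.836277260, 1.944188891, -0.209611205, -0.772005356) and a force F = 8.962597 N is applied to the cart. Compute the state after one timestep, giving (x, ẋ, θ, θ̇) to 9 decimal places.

(-1.792054739, 2.088664642, -0.227171239, -1.010750763)

sinθ=-0.208079631, cosθ=0.978111889
temp = (F + m·l·θ̇²·sinθ)/(M+m) = (8.962597 + -0.029234196)/1.787474 = 4.997758179
θ̈ = (g·sinθ − cosθ·temp)/(l·(4/3 − m·cos²θ/(M+m))) = -10.496149077
ẍ = temp − m·l·θ̈·cosθ/(M+m) = 6.351699244
Euler: x'=-1.836277260+0.022746·1.944188891=-1.792054739, ẋ'=1.944188891+0.022746·6.351699244=2.088664642
       θ'=-0.209611205+0.022746·-0.772005356=-0.227171239, θ̇'=-0.772005356+0.022746·-10.496149077=-1.010750763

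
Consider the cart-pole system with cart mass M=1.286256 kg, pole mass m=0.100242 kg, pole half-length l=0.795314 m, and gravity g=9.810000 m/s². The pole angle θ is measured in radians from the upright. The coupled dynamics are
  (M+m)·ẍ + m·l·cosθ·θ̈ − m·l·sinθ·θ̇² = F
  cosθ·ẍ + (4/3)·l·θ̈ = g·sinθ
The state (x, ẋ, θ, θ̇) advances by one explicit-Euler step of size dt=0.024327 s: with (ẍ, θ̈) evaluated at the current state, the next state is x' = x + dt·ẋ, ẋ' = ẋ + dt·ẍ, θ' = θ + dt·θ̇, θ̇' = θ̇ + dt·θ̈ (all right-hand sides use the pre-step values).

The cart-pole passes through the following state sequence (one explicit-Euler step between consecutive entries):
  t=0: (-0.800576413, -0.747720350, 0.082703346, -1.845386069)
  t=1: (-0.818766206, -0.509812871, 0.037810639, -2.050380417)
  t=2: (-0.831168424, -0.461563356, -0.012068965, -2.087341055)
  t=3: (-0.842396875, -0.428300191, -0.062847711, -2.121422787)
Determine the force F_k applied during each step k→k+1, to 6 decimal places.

step 0→1:
  ẍ = (ẋ'−ẋ)/dt = (-0.509812871−-0.747720350)/0.024327 = 9.779565
  θ̈ = (θ̇'−θ̇)/dt = (-2.050380417−-1.845386069)/0.024327 = -8.426618
  sinθ=0.082609, cosθ=0.996582
  F = (M+m)·ẍ + m·l·cosθ·θ̈ − m·l·sinθ·θ̇² = 13.559347 + -0.669506 − 0.022428 = 12.867413
step 1→2:
  ẍ = (ẋ'−ẋ)/dt = (-0.461563356−-0.509812871)/0.024327 = 1.983373
  θ̈ = (θ̇'−θ̇)/dt = (-2.087341055−-2.050380417)/0.024327 = -1.519326
  sinθ=0.037802, cosθ=0.999285
  F = (M+m)·ẍ + m·l·cosθ·θ̈ − m·l·sinθ·θ̇² = 2.749943 + -0.121040 − 0.012670 = 2.616233
step 2→3:
  ẍ = (ẋ'−ẋ)/dt = (-0.428300191−-0.461563356)/0.024327 = 1.367335
  θ̈ = (θ̇'−θ̇)/dt = (-2.121422787−-2.087341055)/0.024327 = -1.400984
  sinθ=-0.012069, cosθ=0.999927
  F = (M+m)·ẍ + m·l·cosθ·θ̈ − m·l·sinθ·θ̇² = 1.895808 + -0.111684 − -0.004192 = 1.788316

F_0 = 12.867413 N
F_1 = 2.616233 N
F_2 = 1.788316 N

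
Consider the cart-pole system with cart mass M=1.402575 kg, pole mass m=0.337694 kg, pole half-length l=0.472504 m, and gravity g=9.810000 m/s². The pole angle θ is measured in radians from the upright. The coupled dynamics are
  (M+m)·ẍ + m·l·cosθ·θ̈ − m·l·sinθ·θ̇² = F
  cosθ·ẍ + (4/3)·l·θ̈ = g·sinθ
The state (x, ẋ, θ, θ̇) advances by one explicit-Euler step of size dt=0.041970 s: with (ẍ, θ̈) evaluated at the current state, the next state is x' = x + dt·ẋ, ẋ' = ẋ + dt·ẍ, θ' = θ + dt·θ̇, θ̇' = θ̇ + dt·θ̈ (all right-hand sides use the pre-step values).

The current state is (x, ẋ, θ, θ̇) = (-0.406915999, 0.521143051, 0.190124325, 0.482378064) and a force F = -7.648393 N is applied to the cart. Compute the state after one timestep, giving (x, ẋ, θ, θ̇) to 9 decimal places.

sinθ=0.188980981, cosθ=0.981980748
temp = (F + m·l·θ̇²·sinθ)/(M+m) = (-7.648393 + 0.007016524)/1.740269 = -4.390916850
θ̈ = (g·sinθ − cosθ·temp)/(l·(4/3 − m·cos²θ/(M+m))) = 11.384401359
ẍ = temp − m·l·θ̈·cosθ/(M+m) = -5.415920995
Euler: x'=-0.406915999+0.041970·0.521143051=-0.385043625, ẋ'=0.521143051+0.041970·-5.415920995=0.293836847
       θ'=0.190124325+0.041970·0.482378064=0.210369732, θ̇'=0.482378064+0.041970·11.384401359=0.960181389

(-0.385043625, 0.293836847, 0.210369732, 0.960181389)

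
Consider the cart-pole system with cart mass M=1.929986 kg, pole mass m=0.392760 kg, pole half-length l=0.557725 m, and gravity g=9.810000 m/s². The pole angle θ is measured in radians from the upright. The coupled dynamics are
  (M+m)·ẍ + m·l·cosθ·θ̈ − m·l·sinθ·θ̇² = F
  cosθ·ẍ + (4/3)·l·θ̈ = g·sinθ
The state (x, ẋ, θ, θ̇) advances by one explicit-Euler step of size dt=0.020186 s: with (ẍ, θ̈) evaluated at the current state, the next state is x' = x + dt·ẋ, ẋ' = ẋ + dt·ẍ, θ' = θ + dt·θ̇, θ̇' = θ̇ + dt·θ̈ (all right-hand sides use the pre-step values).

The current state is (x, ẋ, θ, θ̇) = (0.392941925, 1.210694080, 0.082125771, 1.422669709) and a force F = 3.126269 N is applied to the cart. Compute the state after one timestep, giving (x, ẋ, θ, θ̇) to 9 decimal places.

sinθ=0.082033484, cosθ=0.996629574
temp = (F + m·l·θ̇²·sinθ)/(M+m) = (3.126269 + 0.036370284)/2.322746 = 1.361594976
θ̈ = (g·sinθ − cosθ·temp)/(l·(4/3 − m·cos²θ/(M+m))) = -0.849678182
ẍ = temp − m·l·θ̈·cosθ/(M+m) = 1.441455817
Euler: x'=0.392941925+0.020186·1.210694080=0.417380996, ẋ'=1.210694080+0.020186·1.441455817=1.239791307
       θ'=0.082125771+0.020186·1.422669709=0.110843782, θ̇'=1.422669709+0.020186·-0.849678182=1.405518105

(0.417380996, 1.239791307, 0.110843782, 1.405518105)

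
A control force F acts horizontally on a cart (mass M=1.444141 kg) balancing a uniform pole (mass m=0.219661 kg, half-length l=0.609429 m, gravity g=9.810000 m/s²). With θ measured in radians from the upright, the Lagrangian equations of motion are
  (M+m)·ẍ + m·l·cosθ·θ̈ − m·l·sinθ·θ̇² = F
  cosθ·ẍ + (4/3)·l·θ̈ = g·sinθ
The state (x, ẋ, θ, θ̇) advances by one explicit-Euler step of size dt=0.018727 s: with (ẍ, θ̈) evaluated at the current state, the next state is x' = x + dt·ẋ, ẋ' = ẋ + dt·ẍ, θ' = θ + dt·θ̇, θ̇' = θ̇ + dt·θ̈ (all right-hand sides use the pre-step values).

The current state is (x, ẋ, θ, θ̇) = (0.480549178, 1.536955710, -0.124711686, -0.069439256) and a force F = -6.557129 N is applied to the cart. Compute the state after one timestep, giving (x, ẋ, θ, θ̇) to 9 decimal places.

(0.509331748, 1.457666311, -0.126012075, -0.000741430)

sinθ=-0.124388664, cosθ=0.992233571
temp = (F + m·l·θ̇²·sinθ)/(M+m) = (-6.557129 + -0.000080291)/1.663802 = -3.941099536
θ̈ = (g·sinθ − cosθ·temp)/(l·(4/3 − m·cos²θ/(M+m))) = 3.668383916
ẍ = temp − m·l·θ̈·cosθ/(M+m) = -4.233961607
Euler: x'=0.480549178+0.018727·1.536955710=0.509331748, ẋ'=1.536955710+0.018727·-4.233961607=1.457666311
       θ'=-0.124711686+0.018727·-0.069439256=-0.126012075, θ̇'=-0.069439256+0.018727·3.668383916=-0.000741430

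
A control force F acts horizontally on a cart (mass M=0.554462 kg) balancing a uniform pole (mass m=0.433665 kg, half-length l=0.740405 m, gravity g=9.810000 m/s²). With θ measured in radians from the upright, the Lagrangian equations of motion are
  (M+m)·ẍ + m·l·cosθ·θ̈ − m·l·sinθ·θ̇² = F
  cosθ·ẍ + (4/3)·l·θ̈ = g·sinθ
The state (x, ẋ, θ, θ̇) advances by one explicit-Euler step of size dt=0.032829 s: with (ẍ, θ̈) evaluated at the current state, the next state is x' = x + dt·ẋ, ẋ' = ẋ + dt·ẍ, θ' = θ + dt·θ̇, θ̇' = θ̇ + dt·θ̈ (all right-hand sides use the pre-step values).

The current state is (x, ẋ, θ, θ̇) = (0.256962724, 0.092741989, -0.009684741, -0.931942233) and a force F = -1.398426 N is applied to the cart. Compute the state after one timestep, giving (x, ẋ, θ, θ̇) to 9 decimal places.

sinθ=-0.009684590, cosθ=0.999953103
temp = (F + m·l·θ̇²·sinθ)/(M+m) = (-1.398426 + -0.002700741)/0.988127 = -1.417962206
θ̈ = (g·sinθ − cosθ·temp)/(l·(4/3 − m·cos²θ/(M+m))) = 1.997444069
ẍ = temp − m·l·θ̈·cosθ/(M+m) = -2.066992860
Euler: x'=0.256962724+0.032829·0.092741989=0.260007351, ẋ'=0.092741989+0.032829·-2.066992860=0.024884680
       θ'=-0.009684741+0.032829·-0.931942233=-0.040279473, θ̇'=-0.931942233+0.032829·1.997444069=-0.866368142

(0.260007351, 0.024884680, -0.040279473, -0.866368142)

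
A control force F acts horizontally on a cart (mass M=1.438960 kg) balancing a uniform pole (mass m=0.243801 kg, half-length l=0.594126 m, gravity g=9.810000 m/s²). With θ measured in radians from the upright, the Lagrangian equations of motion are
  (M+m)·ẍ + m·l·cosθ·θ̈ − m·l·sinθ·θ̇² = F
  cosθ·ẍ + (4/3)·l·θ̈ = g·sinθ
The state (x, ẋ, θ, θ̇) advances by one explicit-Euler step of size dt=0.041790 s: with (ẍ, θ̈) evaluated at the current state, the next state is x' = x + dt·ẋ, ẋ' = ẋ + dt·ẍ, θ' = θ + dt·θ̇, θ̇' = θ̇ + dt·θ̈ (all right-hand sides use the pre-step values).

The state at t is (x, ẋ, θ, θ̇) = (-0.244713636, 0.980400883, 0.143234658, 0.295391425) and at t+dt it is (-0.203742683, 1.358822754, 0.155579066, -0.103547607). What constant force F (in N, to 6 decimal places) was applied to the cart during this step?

ẍ = (ẋ'−ẋ)/dt = (1.358822754−0.980400883)/0.041790 = 9.055321
θ̈ = (θ̇'−θ̇)/dt = (-0.103547607−0.295391425)/0.041790 = -9.546280
sinθ=0.142745, cosθ=0.989759
F = (M+m)·ẍ + m·l·cosθ·θ̈ − m·l·sinθ·θ̇² = 15.237941 + -1.368604 − 0.001804 = 13.867533

F = 13.867533 N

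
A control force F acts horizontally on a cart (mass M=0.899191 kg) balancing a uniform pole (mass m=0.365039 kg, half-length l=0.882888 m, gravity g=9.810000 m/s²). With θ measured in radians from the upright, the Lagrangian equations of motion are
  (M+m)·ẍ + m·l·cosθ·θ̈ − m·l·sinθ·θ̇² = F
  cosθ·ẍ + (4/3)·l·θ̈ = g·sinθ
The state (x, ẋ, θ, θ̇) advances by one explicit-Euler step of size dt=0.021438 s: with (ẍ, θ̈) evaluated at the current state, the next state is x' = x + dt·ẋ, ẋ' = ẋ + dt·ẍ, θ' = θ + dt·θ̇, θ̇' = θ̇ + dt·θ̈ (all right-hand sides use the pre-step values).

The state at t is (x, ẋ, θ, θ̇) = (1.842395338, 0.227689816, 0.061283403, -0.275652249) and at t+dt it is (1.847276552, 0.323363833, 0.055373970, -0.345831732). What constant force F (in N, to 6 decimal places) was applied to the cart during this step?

ẍ = (ẋ'−ẋ)/dt = (0.323363833−0.227689816)/0.021438 = 4.462824
θ̈ = (θ̇'−θ̇)/dt = (-0.345831732−-0.275652249)/0.021438 = -3.273602
sinθ=0.061245, cosθ=0.998123
F = (M+m)·ẍ + m·l·cosθ·θ̈ − m·l·sinθ·θ̇² = 5.642036 + -1.053064 − 0.001500 = 4.587472

F = 4.587472 N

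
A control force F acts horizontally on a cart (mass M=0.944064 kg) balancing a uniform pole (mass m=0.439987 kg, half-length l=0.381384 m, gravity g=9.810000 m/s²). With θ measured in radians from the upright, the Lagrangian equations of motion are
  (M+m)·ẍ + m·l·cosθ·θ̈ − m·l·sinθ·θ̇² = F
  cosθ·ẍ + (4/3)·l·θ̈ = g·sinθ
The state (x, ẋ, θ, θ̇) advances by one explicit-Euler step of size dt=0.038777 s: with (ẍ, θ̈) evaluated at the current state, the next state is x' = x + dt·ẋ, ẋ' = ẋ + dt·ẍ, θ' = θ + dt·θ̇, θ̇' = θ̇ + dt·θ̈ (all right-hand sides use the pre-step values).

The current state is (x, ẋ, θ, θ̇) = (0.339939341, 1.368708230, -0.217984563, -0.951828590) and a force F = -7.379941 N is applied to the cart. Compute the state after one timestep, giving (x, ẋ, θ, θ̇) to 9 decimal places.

sinθ=-0.216262321, cosθ=0.976335295
temp = (F + m·l·θ̇²·sinθ)/(M+m) = (-7.379941 + -0.032877642)/1.384051 = -5.355885471
θ̈ = (g·sinθ − cosθ·temp)/(l·(4/3 − m·cos²θ/(M+m))) = 7.908579753
ẍ = temp − m·l·θ̈·cosθ/(M+m) = -6.292040358
Euler: x'=0.339939341+0.038777·1.368708230=0.393013740, ẋ'=1.368708230+0.038777·-6.292040358=1.124721781
       θ'=-0.217984563+0.038777·-0.951828590=-0.254893620, θ̇'=-0.951828590+0.038777·7.908579753=-0.645157593

(0.393013740, 1.124721781, -0.254893620, -0.645157593)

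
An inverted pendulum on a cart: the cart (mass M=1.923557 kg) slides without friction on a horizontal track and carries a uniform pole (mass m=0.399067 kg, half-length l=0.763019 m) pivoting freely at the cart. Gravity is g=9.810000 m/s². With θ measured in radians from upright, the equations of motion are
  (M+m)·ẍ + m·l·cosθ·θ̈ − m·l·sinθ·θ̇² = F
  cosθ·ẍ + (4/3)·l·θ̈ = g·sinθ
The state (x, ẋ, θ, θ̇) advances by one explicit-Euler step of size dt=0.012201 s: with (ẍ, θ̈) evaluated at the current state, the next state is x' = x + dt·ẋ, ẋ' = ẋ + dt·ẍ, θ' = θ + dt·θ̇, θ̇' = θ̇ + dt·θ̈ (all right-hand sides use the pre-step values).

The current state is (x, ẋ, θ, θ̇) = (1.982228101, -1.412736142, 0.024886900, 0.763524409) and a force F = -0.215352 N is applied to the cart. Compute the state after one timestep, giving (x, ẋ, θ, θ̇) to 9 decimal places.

(1.964991307, -1.414448410, 0.034202661, 0.768134571)

sinθ=0.024884331, cosθ=0.999690337
temp = (F + m·l·θ̇²·sinθ)/(M+m) = (-0.215352 + 0.004417260)/2.322624 = -0.090817429
θ̈ = (g·sinθ − cosθ·temp)/(l·(4/3 − m·cos²θ/(M+m))) = 0.377851166
ẍ = temp − m·l·θ̈·cosθ/(M+m) = -0.140338328
Euler: x'=1.982228101+0.012201·-1.412736142=1.964991307, ẋ'=-1.412736142+0.012201·-0.140338328=-1.414448410
       θ'=0.024886900+0.012201·0.763524409=0.034202661, θ̇'=0.763524409+0.012201·0.377851166=0.768134571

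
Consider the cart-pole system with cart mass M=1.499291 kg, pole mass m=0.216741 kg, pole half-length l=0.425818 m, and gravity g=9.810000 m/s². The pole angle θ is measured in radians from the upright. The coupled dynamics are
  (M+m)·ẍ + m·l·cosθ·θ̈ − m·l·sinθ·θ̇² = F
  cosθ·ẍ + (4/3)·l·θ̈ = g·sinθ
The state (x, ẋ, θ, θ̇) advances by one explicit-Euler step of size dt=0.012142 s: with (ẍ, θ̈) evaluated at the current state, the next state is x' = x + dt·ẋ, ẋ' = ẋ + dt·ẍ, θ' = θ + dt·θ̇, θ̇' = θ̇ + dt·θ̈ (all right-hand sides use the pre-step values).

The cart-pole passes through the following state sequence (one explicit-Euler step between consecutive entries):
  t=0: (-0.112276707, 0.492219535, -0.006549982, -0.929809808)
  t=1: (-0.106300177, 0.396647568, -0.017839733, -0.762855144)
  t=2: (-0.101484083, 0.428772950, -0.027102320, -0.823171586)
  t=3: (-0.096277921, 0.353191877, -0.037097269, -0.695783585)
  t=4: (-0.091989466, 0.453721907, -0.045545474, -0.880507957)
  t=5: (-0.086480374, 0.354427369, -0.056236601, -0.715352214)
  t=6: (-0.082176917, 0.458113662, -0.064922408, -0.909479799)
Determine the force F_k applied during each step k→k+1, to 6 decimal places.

F_0 = -12.237681 N
F_1 = 4.082850 N
F_2 = -9.712268 N
F_3 = 12.806455 N
F_4 = -12.776006 N
F_5 = 13.183420 N

step 0→1:
  ẍ = (ẋ'−ẋ)/dt = (0.396647568−0.492219535)/0.012142 = -7.871188
  θ̈ = (θ̇'−θ̇)/dt = (-0.762855144−-0.929809808)/0.012142 = 13.750178
  sinθ=-0.006550, cosθ=0.999979
  F = (M+m)·ẍ + m·l·cosθ·θ̈ − m·l·sinθ·θ̇² = -13.507211 + 1.269007 − -0.000523 = -12.237681
step 1→2:
  ẍ = (ẋ'−ẋ)/dt = (0.428772950−0.396647568)/0.012142 = 2.645806
  θ̈ = (θ̇'−θ̇)/dt = (-0.823171586−-0.762855144)/0.012142 = -4.967587
  sinθ=-0.017839, cosθ=0.999841
  F = (M+m)·ẍ + m·l·cosθ·θ̈ − m·l·sinθ·θ̇² = 4.540289 + -0.458397 − -0.000958 = 4.082850
step 2→3:
  ẍ = (ẋ'−ẋ)/dt = (0.353191877−0.428772950)/0.012142 = -6.224763
  θ̈ = (θ̇'−θ̇)/dt = (-0.695783585−-0.823171586)/0.012142 = 10.491517
  sinθ=-0.027099, cosθ=0.999633
  F = (M+m)·ẍ + m·l·cosθ·θ̈ − m·l·sinθ·θ̇² = -10.681893 + 0.967930 − -0.001695 = -9.712268
step 3→4:
  ẍ = (ẋ'−ẋ)/dt = (0.453721907−0.353191877)/0.012142 = 8.279528
  θ̈ = (θ̇'−θ̇)/dt = (-0.880507957−-0.695783585)/0.012142 = -15.213669
  sinθ=-0.037089, cosθ=0.999312
  F = (M+m)·ẍ + m·l·cosθ·θ̈ − m·l·sinθ·θ̇² = 14.207935 + -1.403137 − -0.001657 = 12.806455
step 4→5:
  ẍ = (ẋ'−ẋ)/dt = (0.354427369−0.453721907)/0.012142 = -8.177774
  θ̈ = (θ̇'−θ̇)/dt = (-0.715352214−-0.880507957)/0.012142 = 13.602021
  sinθ=-0.045530, cosθ=0.998963
  F = (M+m)·ẍ + m·l·cosθ·θ̈ − m·l·sinθ·θ̇² = -14.033323 + 1.254059 − -0.003258 = -12.776006
step 5→6:
  ẍ = (ẋ'−ẋ)/dt = (0.458113662−0.354427369)/0.012142 = 8.539474
  θ̈ = (θ̇'−θ̇)/dt = (-0.909479799−-0.715352214)/0.012142 = -15.988106
  sinθ=-0.056207, cosθ=0.998419
  F = (M+m)·ẍ + m·l·cosθ·θ̈ − m·l·sinθ·θ̇² = 14.654011 + -1.473245 − -0.002655 = 13.183420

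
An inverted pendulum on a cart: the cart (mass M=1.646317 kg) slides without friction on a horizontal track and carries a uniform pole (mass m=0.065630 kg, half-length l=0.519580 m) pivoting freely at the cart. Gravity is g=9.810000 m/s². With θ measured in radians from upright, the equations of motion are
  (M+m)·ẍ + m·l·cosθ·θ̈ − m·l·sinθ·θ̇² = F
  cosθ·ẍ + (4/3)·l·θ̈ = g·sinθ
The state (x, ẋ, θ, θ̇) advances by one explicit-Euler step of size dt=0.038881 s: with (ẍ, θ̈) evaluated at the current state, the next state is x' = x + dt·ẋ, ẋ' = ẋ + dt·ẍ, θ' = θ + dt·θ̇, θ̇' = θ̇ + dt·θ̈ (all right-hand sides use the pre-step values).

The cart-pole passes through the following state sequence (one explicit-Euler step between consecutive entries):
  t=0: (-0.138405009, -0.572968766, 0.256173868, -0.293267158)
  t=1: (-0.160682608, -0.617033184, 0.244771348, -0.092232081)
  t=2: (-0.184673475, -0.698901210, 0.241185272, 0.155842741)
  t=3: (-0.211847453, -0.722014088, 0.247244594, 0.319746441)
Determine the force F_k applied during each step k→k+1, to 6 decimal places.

F_0 = -1.770357 N
F_1 = -3.393669 N
F_2 = -0.878279 N

step 0→1:
  ẍ = (ẋ'−ẋ)/dt = (-0.617033184−-0.572968766)/0.038881 = -1.133315
  θ̈ = (θ̇'−θ̇)/dt = (-0.092232081−-0.293267158)/0.038881 = 5.170522
  sinθ=0.253381, cosθ=0.967367
  F = (M+m)·ẍ + m·l·cosθ·θ̈ − m·l·sinθ·θ̇² = -1.940175 + 0.170561 − 0.000743 = -1.770357
step 1→2:
  ẍ = (ẋ'−ẋ)/dt = (-0.698901210−-0.617033184)/0.038881 = -2.105605
  θ̈ = (θ̇'−θ̇)/dt = (0.155842741−-0.092232081)/0.038881 = 6.380361
  sinθ=0.242334, cosθ=0.970193
  F = (M+m)·ẍ + m·l·cosθ·θ̈ − m·l·sinθ·θ̇² = -3.604684 + 0.211085 − 0.000070 = -3.393669
step 2→3:
  ẍ = (ẋ'−ẋ)/dt = (-0.722014088−-0.698901210)/0.038881 = -0.594452
  θ̈ = (θ̇'−θ̇)/dt = (0.319746441−0.155842741)/0.038881 = 4.215522
  sinθ=0.238854, cosθ=0.971056
  F = (M+m)·ẍ + m·l·cosθ·θ̈ − m·l·sinθ·θ̇² = -1.017670 + 0.139589 − 0.000198 = -0.878279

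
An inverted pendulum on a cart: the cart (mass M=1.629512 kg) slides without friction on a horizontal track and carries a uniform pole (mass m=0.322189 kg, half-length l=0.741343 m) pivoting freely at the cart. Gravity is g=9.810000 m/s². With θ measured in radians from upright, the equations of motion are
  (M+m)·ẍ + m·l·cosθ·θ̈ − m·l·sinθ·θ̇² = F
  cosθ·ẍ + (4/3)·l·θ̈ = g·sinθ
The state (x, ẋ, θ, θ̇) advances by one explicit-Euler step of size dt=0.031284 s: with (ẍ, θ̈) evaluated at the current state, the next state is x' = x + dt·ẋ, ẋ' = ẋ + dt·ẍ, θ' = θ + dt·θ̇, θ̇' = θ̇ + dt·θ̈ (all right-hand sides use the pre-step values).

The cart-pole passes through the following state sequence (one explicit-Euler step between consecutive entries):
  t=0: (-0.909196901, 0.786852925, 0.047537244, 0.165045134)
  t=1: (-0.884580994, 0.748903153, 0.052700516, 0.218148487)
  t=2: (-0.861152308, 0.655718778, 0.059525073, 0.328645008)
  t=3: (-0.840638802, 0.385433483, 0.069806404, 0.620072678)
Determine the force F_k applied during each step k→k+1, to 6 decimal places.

step 0→1:
  ẍ = (ẋ'−ẋ)/dt = (0.748903153−0.786852925)/0.031284 = -1.213073
  θ̈ = (θ̇'−θ̇)/dt = (0.218148487−0.165045134)/0.031284 = 1.697460
  sinθ=0.047519, cosθ=0.998870
  F = (M+m)·ẍ + m·l·cosθ·θ̈ − m·l·sinθ·θ̇² = -2.367556 + 0.404985 − 0.000309 = -1.962880
step 1→2:
  ẍ = (ẋ'−ẋ)/dt = (0.655718778−0.748903153)/0.031284 = -2.978659
  θ̈ = (θ̇'−θ̇)/dt = (0.328645008−0.218148487)/0.031284 = 3.532046
  sinθ=0.052676, cosθ=0.998612
  F = (M+m)·ẍ + m·l·cosθ·θ̈ − m·l·sinθ·θ̇² = -5.813452 + 0.842467 − 0.000599 = -4.971584
step 2→3:
  ẍ = (ẋ'−ẋ)/dt = (0.385433483−0.655718778)/0.031284 = -8.639729
  θ̈ = (θ̇'−θ̇)/dt = (0.620072678−0.328645008)/0.031284 = 9.315550
  sinθ=0.059490, cosθ=0.998229
  F = (M+m)·ẍ + m·l·cosθ·θ̈ − m·l·sinθ·θ̇² = -16.862169 + 2.221102 − 0.001535 = -14.642601

F_0 = -1.962880 N
F_1 = -4.971584 N
F_2 = -14.642601 N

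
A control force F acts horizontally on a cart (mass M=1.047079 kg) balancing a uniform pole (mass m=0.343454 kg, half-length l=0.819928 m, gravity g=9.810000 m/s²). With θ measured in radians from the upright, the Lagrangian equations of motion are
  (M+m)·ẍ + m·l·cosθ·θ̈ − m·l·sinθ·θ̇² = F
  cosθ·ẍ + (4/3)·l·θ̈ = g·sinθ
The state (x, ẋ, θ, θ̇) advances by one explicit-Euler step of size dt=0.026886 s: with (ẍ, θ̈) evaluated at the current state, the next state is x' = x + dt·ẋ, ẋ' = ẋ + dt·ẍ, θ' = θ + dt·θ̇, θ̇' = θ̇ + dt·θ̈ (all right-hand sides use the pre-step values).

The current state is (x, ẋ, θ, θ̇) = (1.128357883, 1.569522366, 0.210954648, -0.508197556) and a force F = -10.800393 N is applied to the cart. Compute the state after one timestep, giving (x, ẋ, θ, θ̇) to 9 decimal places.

(1.170556061, 1.303947318, 0.197291249, -0.220139779)

sinθ=0.209393480, cosθ=0.977831463
temp = (F + m·l·θ̇²·sinθ)/(M+m) = (-10.800393 + 0.015229042)/1.390533 = -7.756136645
θ̈ = (g·sinθ − cosθ·temp)/(l·(4/3 − m·cos²θ/(M+m))) = 10.714043624
ẍ = temp − m·l·θ̈·cosθ/(M+m) = -9.877819241
Euler: x'=1.128357883+0.026886·1.569522366=1.170556061, ẋ'=1.569522366+0.026886·-9.877819241=1.303947318
       θ'=0.210954648+0.026886·-0.508197556=0.197291249, θ̇'=-0.508197556+0.026886·10.714043624=-0.220139779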